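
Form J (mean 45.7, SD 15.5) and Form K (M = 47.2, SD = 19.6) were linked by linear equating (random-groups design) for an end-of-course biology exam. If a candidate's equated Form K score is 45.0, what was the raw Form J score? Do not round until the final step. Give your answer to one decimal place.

Invert y = (SD_Y/SD_X)(x − M_X) + M_Y:
x = (SD_X/SD_Y)(y − M_Y) + M_X = (15.5/19.6)(45.0 − 47.2) + 45.7
x = 0.790816 × -2.200 + 45.7 = 44.0

44.0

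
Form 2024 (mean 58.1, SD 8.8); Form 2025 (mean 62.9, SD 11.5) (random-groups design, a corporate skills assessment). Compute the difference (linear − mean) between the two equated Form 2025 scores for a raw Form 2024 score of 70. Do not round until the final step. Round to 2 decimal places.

Mean-equated: 70 + (62.9 − 58.1) = 74.80
Linear-equated: (11.5/8.8)(70 − 58.1) + 62.9 = 78.451
Difference = 78.451 − 74.80 = 3.65

3.65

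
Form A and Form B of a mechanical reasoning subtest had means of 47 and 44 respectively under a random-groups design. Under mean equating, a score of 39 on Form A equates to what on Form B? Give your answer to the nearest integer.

36

Mean equating: y = x + (M_Y − M_X) = 39 + (44 − 47) = 36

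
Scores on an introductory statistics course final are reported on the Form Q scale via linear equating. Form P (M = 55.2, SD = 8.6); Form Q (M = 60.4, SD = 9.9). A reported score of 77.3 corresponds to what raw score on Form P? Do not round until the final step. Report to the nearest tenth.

69.9

Invert y = (SD_Y/SD_X)(x − M_X) + M_Y:
x = (SD_X/SD_Y)(y − M_Y) + M_X = (8.6/9.9)(77.3 − 60.4) + 55.2
x = 0.868687 × 16.900 + 55.2 = 69.9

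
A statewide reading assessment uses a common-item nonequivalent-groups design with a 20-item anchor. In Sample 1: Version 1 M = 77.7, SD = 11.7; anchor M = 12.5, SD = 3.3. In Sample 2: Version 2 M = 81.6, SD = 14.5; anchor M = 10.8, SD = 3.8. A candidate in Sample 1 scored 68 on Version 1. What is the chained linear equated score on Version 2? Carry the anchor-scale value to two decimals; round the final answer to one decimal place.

77.6

Version 1 → anchor (Sample 1): v = (3.3/11.7)(68 − 77.7) + 12.5 = 9.76
anchor → Version 2 (Sample 2): y = (14.5/3.8)(9.76 − 10.8) + 81.6 = 77.6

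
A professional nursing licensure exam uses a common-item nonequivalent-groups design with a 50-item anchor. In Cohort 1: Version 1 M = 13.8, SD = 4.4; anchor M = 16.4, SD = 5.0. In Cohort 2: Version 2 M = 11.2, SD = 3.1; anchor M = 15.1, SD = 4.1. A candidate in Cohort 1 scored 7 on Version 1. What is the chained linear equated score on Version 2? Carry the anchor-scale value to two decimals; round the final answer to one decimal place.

Version 1 → anchor (Cohort 1): v = (5.0/4.4)(7 − 13.8) + 16.4 = 8.67
anchor → Version 2 (Cohort 2): y = (3.1/4.1)(8.67 − 15.1) + 11.2 = 6.3

6.3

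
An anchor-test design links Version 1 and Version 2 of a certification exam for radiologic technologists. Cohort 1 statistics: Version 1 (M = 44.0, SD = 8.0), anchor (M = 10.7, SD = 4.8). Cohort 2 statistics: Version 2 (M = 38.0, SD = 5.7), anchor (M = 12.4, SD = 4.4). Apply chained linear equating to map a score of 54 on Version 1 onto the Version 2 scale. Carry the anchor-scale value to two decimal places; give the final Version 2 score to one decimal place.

Version 1 → anchor (Cohort 1): v = (4.8/8.0)(54 − 44.0) + 10.7 = 16.70
anchor → Version 2 (Cohort 2): y = (5.7/4.4)(16.70 − 12.4) + 38.0 = 43.6

43.6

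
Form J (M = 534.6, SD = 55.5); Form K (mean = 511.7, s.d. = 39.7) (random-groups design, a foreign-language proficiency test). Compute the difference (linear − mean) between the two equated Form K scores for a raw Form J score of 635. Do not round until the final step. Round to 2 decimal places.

Mean-equated: 635 + (511.7 − 534.6) = 612.10
Linear-equated: (39.7/55.5)(635 − 534.6) + 511.7 = 583.518
Difference = 583.518 − 612.10 = -28.58

-28.58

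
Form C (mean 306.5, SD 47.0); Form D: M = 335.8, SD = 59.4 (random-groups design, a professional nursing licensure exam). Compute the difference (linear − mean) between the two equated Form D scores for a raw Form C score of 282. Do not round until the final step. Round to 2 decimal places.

-6.46

Mean-equated: 282 + (335.8 − 306.5) = 311.30
Linear-equated: (59.4/47.0)(282 − 306.5) + 335.8 = 304.836
Difference = 304.836 − 311.30 = -6.46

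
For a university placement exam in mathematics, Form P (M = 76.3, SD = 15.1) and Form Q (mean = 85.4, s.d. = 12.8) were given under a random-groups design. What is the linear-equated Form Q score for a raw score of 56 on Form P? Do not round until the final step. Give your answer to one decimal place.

Linear equating: y = (SD_Y/SD_X)(x − M_X) + M_Y
y = (12.8/15.1)(56 − 76.3) + 85.4
y = 0.847682 × -20.3 + 85.4 = -17.2079 + 85.4 = 68.2

68.2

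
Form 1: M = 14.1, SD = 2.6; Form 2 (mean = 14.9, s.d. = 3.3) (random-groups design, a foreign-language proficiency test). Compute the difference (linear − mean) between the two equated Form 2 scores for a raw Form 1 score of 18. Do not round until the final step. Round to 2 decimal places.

Mean-equated: 18 + (14.9 − 14.1) = 18.80
Linear-equated: (3.3/2.6)(18 − 14.1) + 14.9 = 19.850
Difference = 19.850 − 18.80 = 1.05

1.05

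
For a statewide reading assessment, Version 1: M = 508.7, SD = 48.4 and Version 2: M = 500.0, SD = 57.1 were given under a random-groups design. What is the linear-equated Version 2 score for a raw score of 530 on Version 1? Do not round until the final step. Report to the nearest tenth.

Linear equating: y = (SD_Y/SD_X)(x − M_X) + M_Y
y = (57.1/48.4)(530 − 508.7) + 500.0
y = 1.179752 × 21.3 + 500.0 = 25.1287 + 500.0 = 525.1

525.1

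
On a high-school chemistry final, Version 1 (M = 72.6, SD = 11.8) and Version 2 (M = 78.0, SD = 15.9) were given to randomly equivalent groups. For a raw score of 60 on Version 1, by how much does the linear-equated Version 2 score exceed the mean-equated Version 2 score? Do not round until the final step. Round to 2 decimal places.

Mean-equated: 60 + (78.0 − 72.6) = 65.40
Linear-equated: (15.9/11.8)(60 − 72.6) + 78.0 = 61.022
Difference = 61.022 − 65.40 = -4.38

-4.38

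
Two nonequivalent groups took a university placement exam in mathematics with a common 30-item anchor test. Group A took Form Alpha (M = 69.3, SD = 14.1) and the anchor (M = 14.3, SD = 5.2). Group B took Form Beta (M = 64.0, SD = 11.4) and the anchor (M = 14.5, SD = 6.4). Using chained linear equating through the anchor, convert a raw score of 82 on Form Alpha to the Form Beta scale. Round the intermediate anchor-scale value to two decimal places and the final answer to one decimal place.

72.0

Form Alpha → anchor (Group A): v = (5.2/14.1)(82 − 69.3) + 14.3 = 18.98
anchor → Form Beta (Group B): y = (11.4/6.4)(18.98 − 14.5) + 64.0 = 72.0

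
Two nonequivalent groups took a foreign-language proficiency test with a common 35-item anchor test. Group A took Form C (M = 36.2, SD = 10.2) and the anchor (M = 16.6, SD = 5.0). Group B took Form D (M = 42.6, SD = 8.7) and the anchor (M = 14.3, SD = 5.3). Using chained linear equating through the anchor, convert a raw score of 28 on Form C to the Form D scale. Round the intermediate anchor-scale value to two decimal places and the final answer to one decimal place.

39.8

Form C → anchor (Group A): v = (5.0/10.2)(28 − 36.2) + 16.6 = 12.58
anchor → Form D (Group B): y = (8.7/5.3)(12.58 − 14.3) + 42.6 = 39.8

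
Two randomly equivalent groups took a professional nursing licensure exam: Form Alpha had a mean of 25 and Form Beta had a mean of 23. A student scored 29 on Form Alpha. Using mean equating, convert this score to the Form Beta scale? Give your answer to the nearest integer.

27

Mean equating: y = x + (M_Y − M_X) = 29 + (23 − 25) = 27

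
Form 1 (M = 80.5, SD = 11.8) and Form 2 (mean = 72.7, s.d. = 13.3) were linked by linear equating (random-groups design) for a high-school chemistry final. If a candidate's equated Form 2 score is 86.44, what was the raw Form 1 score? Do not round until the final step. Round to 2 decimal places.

Invert y = (SD_Y/SD_X)(x − M_X) + M_Y:
x = (SD_X/SD_Y)(y − M_Y) + M_X = (11.8/13.3)(86.44 − 72.7) + 80.5
x = 0.887218 × 13.740 + 80.5 = 92.69

92.69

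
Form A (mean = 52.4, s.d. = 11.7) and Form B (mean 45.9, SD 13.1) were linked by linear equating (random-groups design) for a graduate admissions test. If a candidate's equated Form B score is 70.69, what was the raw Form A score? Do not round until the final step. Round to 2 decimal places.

74.54

Invert y = (SD_Y/SD_X)(x − M_X) + M_Y:
x = (SD_X/SD_Y)(y − M_Y) + M_X = (11.7/13.1)(70.69 − 45.9) + 52.4
x = 0.893130 × 24.790 + 52.4 = 74.54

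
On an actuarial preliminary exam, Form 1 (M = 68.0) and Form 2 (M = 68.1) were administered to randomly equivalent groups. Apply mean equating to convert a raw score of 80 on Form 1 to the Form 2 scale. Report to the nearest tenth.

80.1

Mean equating: y = x + (M_Y − M_X) = 80 + (68.1 − 68.0) = 80.1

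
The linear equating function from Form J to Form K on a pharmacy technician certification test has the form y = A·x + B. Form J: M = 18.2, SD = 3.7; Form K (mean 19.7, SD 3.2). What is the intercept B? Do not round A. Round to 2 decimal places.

3.96

A = SD_Y / SD_X = 3.2 / 3.7 = 0.864865
B = M_Y − A·M_X = 19.7 − 0.864865 × 18.2 = 3.96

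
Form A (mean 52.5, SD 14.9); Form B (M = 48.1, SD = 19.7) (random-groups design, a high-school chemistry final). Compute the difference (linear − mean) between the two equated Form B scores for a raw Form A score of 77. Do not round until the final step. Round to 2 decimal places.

Mean-equated: 77 + (48.1 − 52.5) = 72.60
Linear-equated: (19.7/14.9)(77 − 52.5) + 48.1 = 80.493
Difference = 80.493 − 72.60 = 7.89

7.89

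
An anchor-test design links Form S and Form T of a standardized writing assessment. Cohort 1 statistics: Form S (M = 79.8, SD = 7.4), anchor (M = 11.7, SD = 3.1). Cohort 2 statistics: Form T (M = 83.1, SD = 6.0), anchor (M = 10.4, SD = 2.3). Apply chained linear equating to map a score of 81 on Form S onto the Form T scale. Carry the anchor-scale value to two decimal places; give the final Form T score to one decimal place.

Form S → anchor (Cohort 1): v = (3.1/7.4)(81 − 79.8) + 11.7 = 12.20
anchor → Form T (Cohort 2): y = (6.0/2.3)(12.20 − 10.4) + 83.1 = 87.8

87.8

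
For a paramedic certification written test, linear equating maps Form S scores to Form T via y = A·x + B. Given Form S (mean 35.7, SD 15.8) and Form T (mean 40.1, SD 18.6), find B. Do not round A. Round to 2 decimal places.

-1.93

A = SD_Y / SD_X = 18.6 / 15.8 = 1.177215
B = M_Y − A·M_X = 40.1 − 1.177215 × 35.7 = -1.93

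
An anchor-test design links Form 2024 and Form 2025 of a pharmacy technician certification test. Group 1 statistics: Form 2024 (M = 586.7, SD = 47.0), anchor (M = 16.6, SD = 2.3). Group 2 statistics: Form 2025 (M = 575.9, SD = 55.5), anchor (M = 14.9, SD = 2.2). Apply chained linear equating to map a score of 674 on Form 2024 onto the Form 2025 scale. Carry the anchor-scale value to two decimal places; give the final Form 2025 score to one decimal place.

Form 2024 → anchor (Group 1): v = (2.3/47.0)(674 − 586.7) + 16.6 = 20.87
anchor → Form 2025 (Group 2): y = (55.5/2.2)(20.87 − 14.9) + 575.9 = 726.5

726.5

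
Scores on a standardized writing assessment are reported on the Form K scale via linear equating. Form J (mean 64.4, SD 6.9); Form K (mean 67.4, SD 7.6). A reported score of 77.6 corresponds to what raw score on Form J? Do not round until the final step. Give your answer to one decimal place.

73.7

Invert y = (SD_Y/SD_X)(x − M_X) + M_Y:
x = (SD_X/SD_Y)(y − M_Y) + M_X = (6.9/7.6)(77.6 − 67.4) + 64.4
x = 0.907895 × 10.200 + 64.4 = 73.7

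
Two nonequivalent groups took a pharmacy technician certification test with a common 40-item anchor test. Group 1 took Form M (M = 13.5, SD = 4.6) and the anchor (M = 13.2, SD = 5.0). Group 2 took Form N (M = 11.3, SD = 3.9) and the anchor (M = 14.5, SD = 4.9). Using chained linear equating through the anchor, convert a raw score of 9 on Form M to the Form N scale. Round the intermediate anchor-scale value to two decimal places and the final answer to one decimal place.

Form M → anchor (Group 1): v = (5.0/4.6)(9 − 13.5) + 13.2 = 8.31
anchor → Form N (Group 2): y = (3.9/4.9)(8.31 − 14.5) + 11.3 = 6.4

6.4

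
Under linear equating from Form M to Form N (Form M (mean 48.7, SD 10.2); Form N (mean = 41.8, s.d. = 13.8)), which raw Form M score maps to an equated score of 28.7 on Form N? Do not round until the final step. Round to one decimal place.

Invert y = (SD_Y/SD_X)(x − M_X) + M_Y:
x = (SD_X/SD_Y)(y − M_Y) + M_X = (10.2/13.8)(28.7 − 41.8) + 48.7
x = 0.739130 × -13.100 + 48.7 = 39.0

39.0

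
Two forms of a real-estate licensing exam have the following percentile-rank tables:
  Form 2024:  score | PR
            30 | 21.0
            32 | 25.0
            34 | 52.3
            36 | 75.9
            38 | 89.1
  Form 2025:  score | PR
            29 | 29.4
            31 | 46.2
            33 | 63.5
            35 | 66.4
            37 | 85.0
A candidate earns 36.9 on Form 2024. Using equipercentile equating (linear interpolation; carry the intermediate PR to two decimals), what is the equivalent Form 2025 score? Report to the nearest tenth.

36.7

PR of 36.9 on Form 2024: 75.9 + (36.9 − 36)/(38 − 36) × (89.1 − 75.9) = 81.84
On Form 2025, PR 81.84 falls between score 35 (PR 66.4) and 37 (PR 85.0).
Interpolate: 35 + (81.84 − 66.4)/(85.0 − 66.4) × (37 − 35) = 36.7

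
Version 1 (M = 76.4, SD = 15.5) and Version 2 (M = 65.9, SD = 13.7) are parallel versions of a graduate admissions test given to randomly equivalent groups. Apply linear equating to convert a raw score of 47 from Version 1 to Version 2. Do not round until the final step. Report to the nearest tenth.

39.9

Linear equating: y = (SD_Y/SD_X)(x − M_X) + M_Y
y = (13.7/15.5)(47 − 76.4) + 65.9
y = 0.883871 × -29.4 + 65.9 = -25.9858 + 65.9 = 39.9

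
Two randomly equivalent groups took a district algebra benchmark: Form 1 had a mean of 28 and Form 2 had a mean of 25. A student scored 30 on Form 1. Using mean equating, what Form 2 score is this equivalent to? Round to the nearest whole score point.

27

Mean equating: y = x + (M_Y − M_X) = 30 + (25 − 28) = 27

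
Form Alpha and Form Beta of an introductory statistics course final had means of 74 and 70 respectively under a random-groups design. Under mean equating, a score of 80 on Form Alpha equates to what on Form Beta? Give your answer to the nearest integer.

76

Mean equating: y = x + (M_Y − M_X) = 80 + (70 − 74) = 76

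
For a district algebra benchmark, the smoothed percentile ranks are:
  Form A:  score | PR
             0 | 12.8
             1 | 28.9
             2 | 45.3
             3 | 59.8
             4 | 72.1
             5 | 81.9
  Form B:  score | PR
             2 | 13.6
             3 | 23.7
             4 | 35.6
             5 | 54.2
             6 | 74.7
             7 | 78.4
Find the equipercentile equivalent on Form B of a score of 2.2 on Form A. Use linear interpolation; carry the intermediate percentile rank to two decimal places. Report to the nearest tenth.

4.7

PR of 2.2 on Form A: 45.3 + (2.2 − 2)/(3 − 2) × (59.8 − 45.3) = 48.20
On Form B, PR 48.20 falls between score 4 (PR 35.6) and 5 (PR 54.2).
Interpolate: 4 + (48.20 − 35.6)/(54.2 − 35.6) × (5 − 4) = 4.7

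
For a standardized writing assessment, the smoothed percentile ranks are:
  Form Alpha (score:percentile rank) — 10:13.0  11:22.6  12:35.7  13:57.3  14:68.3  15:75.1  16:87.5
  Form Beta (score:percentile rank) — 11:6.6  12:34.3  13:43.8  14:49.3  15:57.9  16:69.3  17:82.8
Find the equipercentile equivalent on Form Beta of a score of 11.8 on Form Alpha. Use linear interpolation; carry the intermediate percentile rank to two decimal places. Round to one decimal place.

PR of 11.8 on Form Alpha: 22.6 + (11.8 − 11)/(12 − 11) × (35.7 − 22.6) = 33.08
On Form Beta, PR 33.08 falls between score 11 (PR 6.6) and 12 (PR 34.3).
Interpolate: 11 + (33.08 − 6.6)/(34.3 − 6.6) × (12 − 11) = 12.0

12.0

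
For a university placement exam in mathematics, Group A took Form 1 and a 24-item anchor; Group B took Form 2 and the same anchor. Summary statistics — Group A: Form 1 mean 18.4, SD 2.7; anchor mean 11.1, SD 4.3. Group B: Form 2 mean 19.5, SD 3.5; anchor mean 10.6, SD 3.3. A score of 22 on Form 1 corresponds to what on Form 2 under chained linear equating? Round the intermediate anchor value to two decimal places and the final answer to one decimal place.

Form 1 → anchor (Group A): v = (4.3/2.7)(22 − 18.4) + 11.1 = 16.83
anchor → Form 2 (Group B): y = (3.5/3.3)(16.83 − 10.6) + 19.5 = 26.1

26.1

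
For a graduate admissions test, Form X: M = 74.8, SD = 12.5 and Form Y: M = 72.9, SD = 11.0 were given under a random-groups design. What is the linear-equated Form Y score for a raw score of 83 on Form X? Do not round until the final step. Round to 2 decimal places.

Linear equating: y = (SD_Y/SD_X)(x − M_X) + M_Y
y = (11.0/12.5)(83 − 74.8) + 72.9
y = 0.880000 × 8.2 + 72.9 = 7.2160 + 72.9 = 80.12

80.12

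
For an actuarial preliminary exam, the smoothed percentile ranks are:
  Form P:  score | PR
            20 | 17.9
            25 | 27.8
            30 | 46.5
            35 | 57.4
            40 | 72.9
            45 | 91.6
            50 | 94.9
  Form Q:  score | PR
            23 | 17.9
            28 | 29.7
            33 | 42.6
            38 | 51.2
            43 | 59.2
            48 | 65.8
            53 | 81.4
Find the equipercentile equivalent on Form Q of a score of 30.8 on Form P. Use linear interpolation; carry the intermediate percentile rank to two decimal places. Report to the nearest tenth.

36.3

PR of 30.8 on Form P: 46.5 + (30.8 − 30)/(35 − 30) × (57.4 − 46.5) = 48.24
On Form Q, PR 48.24 falls between score 33 (PR 42.6) and 38 (PR 51.2).
Interpolate: 33 + (48.24 − 42.6)/(51.2 − 42.6) × (38 − 33) = 36.3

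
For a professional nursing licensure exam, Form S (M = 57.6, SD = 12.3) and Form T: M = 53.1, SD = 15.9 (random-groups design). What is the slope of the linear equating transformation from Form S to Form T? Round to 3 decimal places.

A = SD_Y / SD_X = 15.9 / 12.3 = 1.293

1.293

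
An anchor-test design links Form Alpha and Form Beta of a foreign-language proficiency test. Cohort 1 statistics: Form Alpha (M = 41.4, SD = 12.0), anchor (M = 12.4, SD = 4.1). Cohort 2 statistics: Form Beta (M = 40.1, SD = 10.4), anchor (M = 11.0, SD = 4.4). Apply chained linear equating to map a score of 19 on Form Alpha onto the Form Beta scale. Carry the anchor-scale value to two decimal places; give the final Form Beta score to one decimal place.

Form Alpha → anchor (Cohort 1): v = (4.1/12.0)(19 − 41.4) + 12.4 = 4.75
anchor → Form Beta (Cohort 2): y = (10.4/4.4)(4.75 − 11.0) + 40.1 = 25.3

25.3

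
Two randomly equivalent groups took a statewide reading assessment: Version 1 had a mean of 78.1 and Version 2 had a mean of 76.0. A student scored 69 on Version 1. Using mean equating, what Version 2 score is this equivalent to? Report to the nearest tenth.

Mean equating: y = x + (M_Y − M_X) = 69 + (76.0 − 78.1) = 66.9

66.9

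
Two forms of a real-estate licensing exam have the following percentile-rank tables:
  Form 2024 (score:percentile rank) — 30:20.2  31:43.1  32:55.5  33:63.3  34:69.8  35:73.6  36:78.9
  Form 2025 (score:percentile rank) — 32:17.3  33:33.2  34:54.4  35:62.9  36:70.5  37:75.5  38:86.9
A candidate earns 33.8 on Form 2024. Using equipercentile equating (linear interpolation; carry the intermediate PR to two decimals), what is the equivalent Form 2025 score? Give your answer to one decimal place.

35.7

PR of 33.8 on Form 2024: 63.3 + (33.8 − 33)/(34 − 33) × (69.8 − 63.3) = 68.50
On Form 2025, PR 68.50 falls between score 35 (PR 62.9) and 36 (PR 70.5).
Interpolate: 35 + (68.50 − 62.9)/(70.5 − 62.9) × (36 − 35) = 35.7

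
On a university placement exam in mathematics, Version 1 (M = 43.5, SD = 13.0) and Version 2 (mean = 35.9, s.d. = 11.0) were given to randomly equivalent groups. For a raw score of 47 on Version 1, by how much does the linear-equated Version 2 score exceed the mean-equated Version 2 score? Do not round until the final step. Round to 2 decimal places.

Mean-equated: 47 + (35.9 − 43.5) = 39.40
Linear-equated: (11.0/13.0)(47 − 43.5) + 35.9 = 38.862
Difference = 38.862 − 39.40 = -0.54

-0.54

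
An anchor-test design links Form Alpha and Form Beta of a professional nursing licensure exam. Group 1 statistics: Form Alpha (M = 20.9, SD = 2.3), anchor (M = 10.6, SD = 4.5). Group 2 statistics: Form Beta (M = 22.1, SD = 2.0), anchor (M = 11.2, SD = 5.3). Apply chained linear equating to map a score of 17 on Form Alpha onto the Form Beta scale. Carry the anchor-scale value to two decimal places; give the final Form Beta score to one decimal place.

Form Alpha → anchor (Group 1): v = (4.5/2.3)(17 − 20.9) + 10.6 = 2.97
anchor → Form Beta (Group 2): y = (2.0/5.3)(2.97 − 11.2) + 22.1 = 19.0

19.0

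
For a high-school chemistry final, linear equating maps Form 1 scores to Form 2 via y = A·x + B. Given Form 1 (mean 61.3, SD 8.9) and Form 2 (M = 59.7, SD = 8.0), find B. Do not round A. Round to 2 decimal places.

A = SD_Y / SD_X = 8.0 / 8.9 = 0.898876
B = M_Y − A·M_X = 59.7 − 0.898876 × 61.3 = 4.60

4.60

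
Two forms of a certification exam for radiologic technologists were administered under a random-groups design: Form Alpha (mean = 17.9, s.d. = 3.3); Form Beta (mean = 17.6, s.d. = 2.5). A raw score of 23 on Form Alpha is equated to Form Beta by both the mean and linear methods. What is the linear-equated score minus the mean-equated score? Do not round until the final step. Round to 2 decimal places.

Mean-equated: 23 + (17.6 − 17.9) = 22.70
Linear-equated: (2.5/3.3)(23 − 17.9) + 17.6 = 21.464
Difference = 21.464 − 22.70 = -1.24

-1.24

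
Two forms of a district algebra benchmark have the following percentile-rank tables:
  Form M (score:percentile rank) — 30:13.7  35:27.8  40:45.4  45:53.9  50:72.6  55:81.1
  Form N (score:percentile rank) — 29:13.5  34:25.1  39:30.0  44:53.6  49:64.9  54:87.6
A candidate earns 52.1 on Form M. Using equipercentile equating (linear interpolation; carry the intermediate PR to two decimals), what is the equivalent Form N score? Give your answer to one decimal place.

51.5

PR of 52.1 on Form M: 72.6 + (52.1 − 50)/(55 − 50) × (81.1 − 72.6) = 76.17
On Form N, PR 76.17 falls between score 49 (PR 64.9) and 54 (PR 87.6).
Interpolate: 49 + (76.17 − 64.9)/(87.6 − 64.9) × (54 − 49) = 51.5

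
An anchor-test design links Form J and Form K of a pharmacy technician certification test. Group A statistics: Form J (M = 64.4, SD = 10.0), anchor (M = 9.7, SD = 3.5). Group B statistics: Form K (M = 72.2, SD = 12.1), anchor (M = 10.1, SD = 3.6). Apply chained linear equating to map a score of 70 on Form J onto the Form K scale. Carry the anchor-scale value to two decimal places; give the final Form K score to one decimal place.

Form J → anchor (Group A): v = (3.5/10.0)(70 − 64.4) + 9.7 = 11.66
anchor → Form K (Group B): y = (12.1/3.6)(11.66 − 10.1) + 72.2 = 77.4

77.4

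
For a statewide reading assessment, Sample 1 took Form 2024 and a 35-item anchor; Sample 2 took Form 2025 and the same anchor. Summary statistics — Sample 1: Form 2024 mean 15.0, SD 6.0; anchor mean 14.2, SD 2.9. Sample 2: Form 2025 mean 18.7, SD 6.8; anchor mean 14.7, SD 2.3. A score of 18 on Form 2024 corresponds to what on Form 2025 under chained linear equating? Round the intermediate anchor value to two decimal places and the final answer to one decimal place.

21.5

Form 2024 → anchor (Sample 1): v = (2.9/6.0)(18 − 15.0) + 14.2 = 15.65
anchor → Form 2025 (Sample 2): y = (6.8/2.3)(15.65 − 14.7) + 18.7 = 21.5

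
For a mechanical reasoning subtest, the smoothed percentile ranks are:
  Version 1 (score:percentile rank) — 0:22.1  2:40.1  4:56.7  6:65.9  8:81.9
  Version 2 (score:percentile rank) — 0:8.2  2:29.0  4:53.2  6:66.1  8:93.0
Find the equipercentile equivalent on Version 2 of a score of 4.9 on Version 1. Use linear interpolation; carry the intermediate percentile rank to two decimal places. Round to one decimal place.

5.2

PR of 4.9 on Version 1: 56.7 + (4.9 − 4)/(6 − 4) × (65.9 − 56.7) = 60.84
On Version 2, PR 60.84 falls between score 4 (PR 53.2) and 6 (PR 66.1).
Interpolate: 4 + (60.84 − 53.2)/(66.1 − 53.2) × (6 − 4) = 5.2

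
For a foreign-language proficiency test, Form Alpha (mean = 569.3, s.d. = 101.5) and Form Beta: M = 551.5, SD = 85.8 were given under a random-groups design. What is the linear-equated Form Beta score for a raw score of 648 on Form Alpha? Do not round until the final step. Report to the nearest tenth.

Linear equating: y = (SD_Y/SD_X)(x − M_X) + M_Y
y = (85.8/101.5)(648 − 569.3) + 551.5
y = 0.845320 × 78.7 + 551.5 = 66.5267 + 551.5 = 618.0

618.0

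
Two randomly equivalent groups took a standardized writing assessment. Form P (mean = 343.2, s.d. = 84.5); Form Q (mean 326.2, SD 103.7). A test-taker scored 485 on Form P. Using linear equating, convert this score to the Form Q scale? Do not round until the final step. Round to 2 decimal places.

Linear equating: y = (SD_Y/SD_X)(x − M_X) + M_Y
y = (103.7/84.5)(485 − 343.2) + 326.2
y = 1.227219 × 141.8 + 326.2 = 174.0196 + 326.2 = 500.22

500.22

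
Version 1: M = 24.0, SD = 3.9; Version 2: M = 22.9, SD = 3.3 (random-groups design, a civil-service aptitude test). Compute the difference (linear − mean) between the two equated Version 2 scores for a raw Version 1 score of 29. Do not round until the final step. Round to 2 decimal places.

Mean-equated: 29 + (22.9 − 24.0) = 27.90
Linear-equated: (3.3/3.9)(29 − 24.0) + 22.9 = 27.131
Difference = 27.131 − 27.90 = -0.77

-0.77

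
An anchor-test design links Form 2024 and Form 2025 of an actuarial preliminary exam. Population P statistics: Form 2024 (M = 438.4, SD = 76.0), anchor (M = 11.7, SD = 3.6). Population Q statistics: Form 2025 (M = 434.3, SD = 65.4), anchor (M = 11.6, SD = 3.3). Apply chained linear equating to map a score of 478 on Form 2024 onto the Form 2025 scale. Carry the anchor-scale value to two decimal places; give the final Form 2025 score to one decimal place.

Form 2024 → anchor (Population P): v = (3.6/76.0)(478 − 438.4) + 11.7 = 13.58
anchor → Form 2025 (Population Q): y = (65.4/3.3)(13.58 − 11.6) + 434.3 = 473.5

473.5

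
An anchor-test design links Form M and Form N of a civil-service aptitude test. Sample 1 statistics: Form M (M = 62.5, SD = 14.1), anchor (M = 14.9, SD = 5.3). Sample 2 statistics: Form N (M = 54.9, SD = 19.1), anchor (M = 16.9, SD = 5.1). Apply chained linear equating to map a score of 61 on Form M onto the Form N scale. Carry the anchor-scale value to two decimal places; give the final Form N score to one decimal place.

Form M → anchor (Sample 1): v = (5.3/14.1)(61 − 62.5) + 14.9 = 14.34
anchor → Form N (Sample 2): y = (19.1/5.1)(14.34 − 16.9) + 54.9 = 45.3

45.3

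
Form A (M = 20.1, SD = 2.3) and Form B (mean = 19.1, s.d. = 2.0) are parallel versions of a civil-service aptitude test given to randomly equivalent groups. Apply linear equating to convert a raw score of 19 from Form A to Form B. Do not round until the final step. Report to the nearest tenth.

18.1

Linear equating: y = (SD_Y/SD_X)(x − M_X) + M_Y
y = (2.0/2.3)(19 − 20.1) + 19.1
y = 0.869565 × -1.1 + 19.1 = -0.9565 + 19.1 = 18.1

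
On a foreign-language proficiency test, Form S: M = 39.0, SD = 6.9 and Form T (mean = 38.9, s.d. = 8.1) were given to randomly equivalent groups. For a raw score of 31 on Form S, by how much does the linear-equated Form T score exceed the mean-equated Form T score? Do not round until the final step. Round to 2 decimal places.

Mean-equated: 31 + (38.9 − 39.0) = 30.90
Linear-equated: (8.1/6.9)(31 − 39.0) + 38.9 = 29.509
Difference = 29.509 − 30.90 = -1.39

-1.39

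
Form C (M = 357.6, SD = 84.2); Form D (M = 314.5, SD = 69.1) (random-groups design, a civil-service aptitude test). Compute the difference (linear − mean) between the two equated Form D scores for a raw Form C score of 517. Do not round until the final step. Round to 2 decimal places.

Mean-equated: 517 + (314.5 − 357.6) = 473.90
Linear-equated: (69.1/84.2)(517 − 357.6) + 314.5 = 445.314
Difference = 445.314 − 473.90 = -28.59

-28.59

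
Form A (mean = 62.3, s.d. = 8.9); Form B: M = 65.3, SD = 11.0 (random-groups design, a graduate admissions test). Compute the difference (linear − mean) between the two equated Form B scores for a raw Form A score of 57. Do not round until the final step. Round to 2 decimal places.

Mean-equated: 57 + (65.3 − 62.3) = 60.00
Linear-equated: (11.0/8.9)(57 − 62.3) + 65.3 = 58.749
Difference = 58.749 − 60.00 = -1.25

-1.25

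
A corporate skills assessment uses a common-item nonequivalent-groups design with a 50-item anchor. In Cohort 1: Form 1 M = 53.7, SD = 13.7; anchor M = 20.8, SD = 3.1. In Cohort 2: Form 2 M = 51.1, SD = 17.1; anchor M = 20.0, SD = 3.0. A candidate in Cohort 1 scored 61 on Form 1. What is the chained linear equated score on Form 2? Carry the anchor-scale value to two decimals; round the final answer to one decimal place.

Form 1 → anchor (Cohort 1): v = (3.1/13.7)(61 − 53.7) + 20.8 = 22.45
anchor → Form 2 (Cohort 2): y = (17.1/3.0)(22.45 − 20.0) + 51.1 = 65.1

65.1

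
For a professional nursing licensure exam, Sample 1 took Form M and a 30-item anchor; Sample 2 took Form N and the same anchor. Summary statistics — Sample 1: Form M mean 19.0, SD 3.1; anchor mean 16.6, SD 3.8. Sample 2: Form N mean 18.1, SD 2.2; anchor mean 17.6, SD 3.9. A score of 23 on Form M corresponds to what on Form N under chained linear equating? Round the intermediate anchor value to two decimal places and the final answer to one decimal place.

Form M → anchor (Sample 1): v = (3.8/3.1)(23 − 19.0) + 16.6 = 21.50
anchor → Form N (Sample 2): y = (2.2/3.9)(21.50 − 17.6) + 18.1 = 20.3

20.3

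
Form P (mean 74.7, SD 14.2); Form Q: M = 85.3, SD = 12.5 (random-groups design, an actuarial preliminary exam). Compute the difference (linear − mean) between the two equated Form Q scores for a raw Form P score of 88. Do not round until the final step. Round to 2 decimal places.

-1.59

Mean-equated: 88 + (85.3 − 74.7) = 98.60
Linear-equated: (12.5/14.2)(88 − 74.7) + 85.3 = 97.008
Difference = 97.008 − 98.60 = -1.59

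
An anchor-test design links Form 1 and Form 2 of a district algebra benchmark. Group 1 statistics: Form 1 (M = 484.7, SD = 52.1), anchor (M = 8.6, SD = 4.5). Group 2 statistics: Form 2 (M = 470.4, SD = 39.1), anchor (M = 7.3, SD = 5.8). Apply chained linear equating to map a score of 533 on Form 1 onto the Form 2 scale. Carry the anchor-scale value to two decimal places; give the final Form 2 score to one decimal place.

507.3

Form 1 → anchor (Group 1): v = (4.5/52.1)(533 − 484.7) + 8.6 = 12.77
anchor → Form 2 (Group 2): y = (39.1/5.8)(12.77 − 7.3) + 470.4 = 507.3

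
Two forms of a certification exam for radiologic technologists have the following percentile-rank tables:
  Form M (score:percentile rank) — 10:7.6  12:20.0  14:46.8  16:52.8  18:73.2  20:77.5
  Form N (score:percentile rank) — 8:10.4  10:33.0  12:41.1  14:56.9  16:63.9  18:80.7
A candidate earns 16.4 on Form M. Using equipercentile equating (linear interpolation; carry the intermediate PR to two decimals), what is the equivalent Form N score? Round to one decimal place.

PR of 16.4 on Form M: 52.8 + (16.4 − 16)/(18 − 16) × (73.2 − 52.8) = 56.88
On Form N, PR 56.88 falls between score 12 (PR 41.1) and 14 (PR 56.9).
Interpolate: 12 + (56.88 − 41.1)/(56.9 − 41.1) × (14 − 12) = 14.0

14.0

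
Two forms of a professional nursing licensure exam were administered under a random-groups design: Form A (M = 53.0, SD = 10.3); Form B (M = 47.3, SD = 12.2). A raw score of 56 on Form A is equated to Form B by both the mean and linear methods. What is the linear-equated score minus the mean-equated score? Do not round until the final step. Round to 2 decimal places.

Mean-equated: 56 + (47.3 − 53.0) = 50.30
Linear-equated: (12.2/10.3)(56 − 53.0) + 47.3 = 50.853
Difference = 50.853 − 50.30 = 0.55

0.55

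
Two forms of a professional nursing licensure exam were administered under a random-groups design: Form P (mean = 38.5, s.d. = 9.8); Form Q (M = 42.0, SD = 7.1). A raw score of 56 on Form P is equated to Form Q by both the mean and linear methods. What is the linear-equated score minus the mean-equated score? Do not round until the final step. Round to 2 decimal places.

-4.82

Mean-equated: 56 + (42.0 − 38.5) = 59.50
Linear-equated: (7.1/9.8)(56 − 38.5) + 42.0 = 54.679
Difference = 54.679 − 59.50 = -4.82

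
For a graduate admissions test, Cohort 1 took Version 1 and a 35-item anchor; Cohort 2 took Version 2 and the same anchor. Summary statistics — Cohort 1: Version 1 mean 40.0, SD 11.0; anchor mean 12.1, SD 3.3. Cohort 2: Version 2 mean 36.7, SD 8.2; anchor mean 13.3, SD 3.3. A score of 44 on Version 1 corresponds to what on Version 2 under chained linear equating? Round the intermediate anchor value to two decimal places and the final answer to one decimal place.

Version 1 → anchor (Cohort 1): v = (3.3/11.0)(44 − 40.0) + 12.1 = 13.30
anchor → Version 2 (Cohort 2): y = (8.2/3.3)(13.30 − 13.3) + 36.7 = 36.7

36.7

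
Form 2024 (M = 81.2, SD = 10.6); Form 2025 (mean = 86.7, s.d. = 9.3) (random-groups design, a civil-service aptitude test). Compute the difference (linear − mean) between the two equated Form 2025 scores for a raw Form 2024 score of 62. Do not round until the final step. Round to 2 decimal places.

Mean-equated: 62 + (86.7 − 81.2) = 67.50
Linear-equated: (9.3/10.6)(62 − 81.2) + 86.7 = 69.855
Difference = 69.855 − 67.50 = 2.35

2.35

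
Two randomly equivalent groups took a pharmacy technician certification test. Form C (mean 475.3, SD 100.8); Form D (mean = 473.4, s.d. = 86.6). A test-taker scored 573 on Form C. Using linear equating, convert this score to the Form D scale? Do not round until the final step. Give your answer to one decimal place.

Linear equating: y = (SD_Y/SD_X)(x − M_X) + M_Y
y = (86.6/100.8)(573 − 475.3) + 473.4
y = 0.859127 × 97.7 + 473.4 = 83.9367 + 473.4 = 557.3

557.3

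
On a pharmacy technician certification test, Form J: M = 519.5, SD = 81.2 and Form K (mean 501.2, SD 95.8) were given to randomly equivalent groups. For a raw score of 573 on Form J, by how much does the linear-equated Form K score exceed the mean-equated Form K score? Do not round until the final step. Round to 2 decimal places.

Mean-equated: 573 + (501.2 − 519.5) = 554.70
Linear-equated: (95.8/81.2)(573 − 519.5) + 501.2 = 564.319
Difference = 564.319 − 554.70 = 9.62

9.62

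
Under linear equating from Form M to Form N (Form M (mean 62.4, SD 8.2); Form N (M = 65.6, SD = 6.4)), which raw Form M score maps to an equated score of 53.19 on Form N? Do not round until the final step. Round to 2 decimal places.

Invert y = (SD_Y/SD_X)(x − M_X) + M_Y:
x = (SD_X/SD_Y)(y − M_Y) + M_X = (8.2/6.4)(53.19 − 65.6) + 62.4
x = 1.281250 × -12.410 + 62.4 = 46.50

46.50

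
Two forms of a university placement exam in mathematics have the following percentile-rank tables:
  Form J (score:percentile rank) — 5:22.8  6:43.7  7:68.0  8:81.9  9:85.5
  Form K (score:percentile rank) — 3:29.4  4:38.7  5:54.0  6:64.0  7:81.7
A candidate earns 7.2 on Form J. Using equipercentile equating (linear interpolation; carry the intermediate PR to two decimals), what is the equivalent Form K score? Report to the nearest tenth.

PR of 7.2 on Form J: 68.0 + (7.2 − 7)/(8 − 7) × (81.9 − 68.0) = 70.78
On Form K, PR 70.78 falls between score 6 (PR 64.0) and 7 (PR 81.7).
Interpolate: 6 + (70.78 − 64.0)/(81.7 − 64.0) × (7 − 6) = 6.4

6.4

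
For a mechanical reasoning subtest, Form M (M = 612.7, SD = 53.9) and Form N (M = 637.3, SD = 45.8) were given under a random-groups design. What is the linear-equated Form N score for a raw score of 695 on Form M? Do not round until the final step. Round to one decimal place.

Linear equating: y = (SD_Y/SD_X)(x − M_X) + M_Y
y = (45.8/53.9)(695 − 612.7) + 637.3
y = 0.849722 × 82.3 + 637.3 = 69.9321 + 637.3 = 707.2

707.2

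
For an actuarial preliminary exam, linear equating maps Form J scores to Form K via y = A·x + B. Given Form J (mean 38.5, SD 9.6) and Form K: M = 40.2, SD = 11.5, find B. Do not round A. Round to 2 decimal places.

-5.92

A = SD_Y / SD_X = 11.5 / 9.6 = 1.197917
B = M_Y − A·M_X = 40.2 − 1.197917 × 38.5 = -5.92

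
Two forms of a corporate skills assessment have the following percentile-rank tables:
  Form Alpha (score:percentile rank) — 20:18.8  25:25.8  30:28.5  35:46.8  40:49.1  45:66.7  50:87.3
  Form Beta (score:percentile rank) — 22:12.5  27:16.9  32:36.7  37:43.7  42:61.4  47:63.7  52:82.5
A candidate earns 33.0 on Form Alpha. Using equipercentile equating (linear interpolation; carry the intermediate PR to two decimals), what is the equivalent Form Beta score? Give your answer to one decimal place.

PR of 33.0 on Form Alpha: 28.5 + (33.0 − 30)/(35 − 30) × (46.8 − 28.5) = 39.48
On Form Beta, PR 39.48 falls between score 32 (PR 36.7) and 37 (PR 43.7).
Interpolate: 32 + (39.48 − 36.7)/(43.7 − 36.7) × (37 − 32) = 34.0

34.0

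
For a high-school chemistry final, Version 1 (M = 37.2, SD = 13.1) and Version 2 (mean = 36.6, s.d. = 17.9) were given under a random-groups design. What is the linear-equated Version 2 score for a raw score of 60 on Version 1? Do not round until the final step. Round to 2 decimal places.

Linear equating: y = (SD_Y/SD_X)(x − M_X) + M_Y
y = (17.9/13.1)(60 − 37.2) + 36.6
y = 1.366412 × 22.8 + 36.6 = 31.1542 + 36.6 = 67.75

67.75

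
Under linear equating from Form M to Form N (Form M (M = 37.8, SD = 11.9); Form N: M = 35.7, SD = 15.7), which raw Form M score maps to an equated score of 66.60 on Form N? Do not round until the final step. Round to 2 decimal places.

61.22

Invert y = (SD_Y/SD_X)(x − M_X) + M_Y:
x = (SD_X/SD_Y)(y − M_Y) + M_X = (11.9/15.7)(66.60 − 35.7) + 37.8
x = 0.757962 × 30.900 + 37.8 = 61.22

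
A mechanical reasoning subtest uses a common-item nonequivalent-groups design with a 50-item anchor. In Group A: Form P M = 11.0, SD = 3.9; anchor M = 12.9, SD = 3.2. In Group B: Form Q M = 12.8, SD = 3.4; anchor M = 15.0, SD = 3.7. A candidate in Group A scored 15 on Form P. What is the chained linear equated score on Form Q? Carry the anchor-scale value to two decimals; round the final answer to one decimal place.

Form P → anchor (Group A): v = (3.2/3.9)(15 − 11.0) + 12.9 = 16.18
anchor → Form Q (Group B): y = (3.4/3.7)(16.18 − 15.0) + 12.8 = 13.9

13.9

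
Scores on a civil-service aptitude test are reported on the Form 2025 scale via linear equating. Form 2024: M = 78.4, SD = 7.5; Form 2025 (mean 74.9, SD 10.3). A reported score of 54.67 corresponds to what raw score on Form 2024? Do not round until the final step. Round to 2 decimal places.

63.67

Invert y = (SD_Y/SD_X)(x − M_X) + M_Y:
x = (SD_X/SD_Y)(y − M_Y) + M_X = (7.5/10.3)(54.67 − 74.9) + 78.4
x = 0.728155 × -20.230 + 78.4 = 63.67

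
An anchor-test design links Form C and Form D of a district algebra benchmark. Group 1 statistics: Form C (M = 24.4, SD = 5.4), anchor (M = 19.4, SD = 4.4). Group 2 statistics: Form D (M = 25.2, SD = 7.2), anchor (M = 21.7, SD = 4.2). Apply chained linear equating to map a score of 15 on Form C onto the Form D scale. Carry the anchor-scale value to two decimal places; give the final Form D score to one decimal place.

Form C → anchor (Group 1): v = (4.4/5.4)(15 − 24.4) + 19.4 = 11.74
anchor → Form D (Group 2): y = (7.2/4.2)(11.74 − 21.7) + 25.2 = 8.1

8.1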